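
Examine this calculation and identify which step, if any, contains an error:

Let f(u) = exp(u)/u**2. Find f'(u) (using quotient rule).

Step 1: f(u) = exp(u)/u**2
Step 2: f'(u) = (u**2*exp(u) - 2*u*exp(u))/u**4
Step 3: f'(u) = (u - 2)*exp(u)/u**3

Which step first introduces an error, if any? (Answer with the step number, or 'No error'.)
No error

All steps in this derivation are correct.
The final answer f'(u) = (u - 2)*exp(u)/u**3 is valid.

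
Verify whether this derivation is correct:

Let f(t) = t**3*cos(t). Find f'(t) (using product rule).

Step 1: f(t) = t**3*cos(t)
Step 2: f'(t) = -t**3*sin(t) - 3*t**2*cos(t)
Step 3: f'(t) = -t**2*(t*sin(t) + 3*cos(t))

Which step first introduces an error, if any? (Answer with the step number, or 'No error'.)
Step 2

Step 2 is incorrect due to a sign flip.
The step shows: -t**3*sin(t) - 3*t**2*cos(t)
The correct value should be: -t**3*sin(t) + 3*t**2*cos(t)

Explanation: The sign of one term was flipped: the term 3*t**2*cos(t) was incorrectly written as -3*t**2*cos(t)
The later steps are derived from this incorrect expression, so the error originates in Step 2.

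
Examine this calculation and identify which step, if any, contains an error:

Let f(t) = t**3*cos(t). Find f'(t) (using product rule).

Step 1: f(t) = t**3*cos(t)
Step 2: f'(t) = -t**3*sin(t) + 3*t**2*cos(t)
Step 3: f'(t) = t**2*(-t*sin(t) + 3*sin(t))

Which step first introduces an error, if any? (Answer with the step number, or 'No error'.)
Step 3

Step 3 is incorrect due to a wrong trig function.
The step shows: t**2*(-t*sin(t) + 3*sin(t))
The correct value should be: t**2*(-t*sin(t) + 3*cos(t))

Explanation: cos(t) was incorrectly written as sin(t): the term t**2*(-t*sin(t) + 3*cos(t)) was incorrectly written as t**2*(-t*sin(t) + 3*sin(t))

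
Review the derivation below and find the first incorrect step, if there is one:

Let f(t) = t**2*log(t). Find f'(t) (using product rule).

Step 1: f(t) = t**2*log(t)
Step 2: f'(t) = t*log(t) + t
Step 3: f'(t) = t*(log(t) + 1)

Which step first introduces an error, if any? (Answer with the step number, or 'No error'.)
Step 2

Step 2 is incorrect due to a wrong coefficient.
The step shows: t*log(t) + t
The correct value should be: 2*t*log(t) + t

Explanation: The coefficient 2 was incorrectly written as 1: the term 2*t*log(t) was incorrectly written as t*log(t)
The later steps are derived from this incorrect expression, so the error originates in Step 2.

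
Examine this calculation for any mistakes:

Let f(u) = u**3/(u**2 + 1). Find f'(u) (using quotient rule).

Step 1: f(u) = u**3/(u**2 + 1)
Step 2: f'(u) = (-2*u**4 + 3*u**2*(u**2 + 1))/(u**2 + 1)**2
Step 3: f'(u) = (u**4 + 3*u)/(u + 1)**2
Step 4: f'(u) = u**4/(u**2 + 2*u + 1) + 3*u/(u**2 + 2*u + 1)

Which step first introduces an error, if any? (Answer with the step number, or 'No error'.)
Step 3

Step 3 is incorrect due to a wrong exponent.
The step shows: (u**4 + 3*u)/(u + 1)**2
The correct value should be: (u**4 + 3*u**2)/(u**2 + 1)**2

Explanation: The exponent 2 on u was incorrectly written as 1: the term (u**4 + 3*u**2)/(u**2 + 1)**2 was incorrectly written as (u**4 + 3*u)/(u + 1)**2
The later steps are derived from this incorrect expression, so the error originates in Step 3.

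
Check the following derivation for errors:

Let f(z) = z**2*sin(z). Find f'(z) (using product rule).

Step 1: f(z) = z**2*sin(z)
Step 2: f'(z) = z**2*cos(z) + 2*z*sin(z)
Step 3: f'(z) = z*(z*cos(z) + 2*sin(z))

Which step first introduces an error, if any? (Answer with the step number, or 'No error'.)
No error

All steps in this derivation are correct.
The final answer f'(z) = z*(z*cos(z) + 2*sin(z)) is valid.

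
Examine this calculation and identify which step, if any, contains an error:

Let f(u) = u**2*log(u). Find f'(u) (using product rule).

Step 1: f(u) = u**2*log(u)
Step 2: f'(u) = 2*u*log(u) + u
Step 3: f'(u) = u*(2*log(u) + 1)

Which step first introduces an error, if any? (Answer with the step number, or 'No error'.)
No error

All steps in this derivation are correct.
The final answer f'(u) = u*(2*log(u) + 1) is valid.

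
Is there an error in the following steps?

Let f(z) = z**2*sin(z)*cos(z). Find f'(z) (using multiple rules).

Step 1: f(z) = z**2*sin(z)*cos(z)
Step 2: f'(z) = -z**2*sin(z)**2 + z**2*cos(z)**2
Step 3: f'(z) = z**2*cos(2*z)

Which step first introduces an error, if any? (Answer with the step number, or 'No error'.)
Step 2

Step 2 is incorrect due to a dropped term.
The step shows: -z**2*sin(z)**2 + z**2*cos(z)**2
The correct value should be: -z**2*sin(z)**2 + z**2*cos(z)**2 + 2*z*sin(z)*cos(z)

Explanation: A term was dropped: the term 2*z*sin(z)*cos(z) was incorrectly omitted
The later steps are derived from this incorrect expression, so the error originates in Step 2.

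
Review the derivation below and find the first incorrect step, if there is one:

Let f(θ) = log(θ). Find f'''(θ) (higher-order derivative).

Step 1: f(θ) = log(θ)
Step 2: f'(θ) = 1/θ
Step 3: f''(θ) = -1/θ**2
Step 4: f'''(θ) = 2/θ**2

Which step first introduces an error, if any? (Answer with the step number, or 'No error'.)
Step 4

Step 4 is incorrect due to a wrong exponent.
The step shows: 2/θ**2
The correct value should be: 2/θ**3

Explanation: The exponent -3 on θ was incorrectly written as -2: the term 2/θ**3 was incorrectly written as 2/θ**2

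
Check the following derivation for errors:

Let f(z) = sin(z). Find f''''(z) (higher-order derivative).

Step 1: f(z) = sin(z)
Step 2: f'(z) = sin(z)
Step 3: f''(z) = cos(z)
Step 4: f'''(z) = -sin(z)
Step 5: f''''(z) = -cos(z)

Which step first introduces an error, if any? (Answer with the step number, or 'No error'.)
Step 2

Step 2 is incorrect due to a wrong trig function.
The step shows: sin(z)
The correct value should be: cos(z)

Explanation: cos(z) was incorrectly written as sin(z): the term cos(z) was incorrectly written as sin(z)
The later steps are derived from this incorrect expression, so the error originates in Step 2.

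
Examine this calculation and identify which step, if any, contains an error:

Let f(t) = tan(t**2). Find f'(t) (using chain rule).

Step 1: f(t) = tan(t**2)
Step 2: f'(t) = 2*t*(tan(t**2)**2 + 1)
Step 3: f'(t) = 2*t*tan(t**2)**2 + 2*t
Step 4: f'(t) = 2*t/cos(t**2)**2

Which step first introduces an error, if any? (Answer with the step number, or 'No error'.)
No error

All steps in this derivation are correct.
The final answer f'(t) = 2*t/cos(t**2)**2 is valid.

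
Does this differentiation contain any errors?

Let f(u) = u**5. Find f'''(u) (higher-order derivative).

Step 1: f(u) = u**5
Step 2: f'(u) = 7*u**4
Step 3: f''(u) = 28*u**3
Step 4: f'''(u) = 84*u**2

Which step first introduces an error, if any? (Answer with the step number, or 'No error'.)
Step 2

Step 2 is incorrect due to a wrong coefficient.
The step shows: 7*u**4
The correct value should be: 5*u**4

Explanation: The coefficient 5 was incorrectly written as 7: the term 5*u**4 was incorrectly written as 7*u**4
The later steps are derived from this incorrect expression, so the error originates in Step 2.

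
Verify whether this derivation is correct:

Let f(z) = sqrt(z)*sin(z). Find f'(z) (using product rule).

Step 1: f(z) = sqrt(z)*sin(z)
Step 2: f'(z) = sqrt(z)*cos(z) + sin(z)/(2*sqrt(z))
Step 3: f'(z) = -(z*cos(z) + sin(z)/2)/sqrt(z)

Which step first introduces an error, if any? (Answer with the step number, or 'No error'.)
Step 3

Step 3 is incorrect due to a sign flip.
The step shows: -(z*cos(z) + sin(z)/2)/sqrt(z)
The correct value should be: (z*cos(z) + sin(z)/2)/sqrt(z)

Explanation: The sign of the whole expression was flipped: the term (z*cos(z) + sin(z)/2)/sqrt(z) was incorrectly written as -(z*cos(z) + sin(z)/2)/sqrt(z)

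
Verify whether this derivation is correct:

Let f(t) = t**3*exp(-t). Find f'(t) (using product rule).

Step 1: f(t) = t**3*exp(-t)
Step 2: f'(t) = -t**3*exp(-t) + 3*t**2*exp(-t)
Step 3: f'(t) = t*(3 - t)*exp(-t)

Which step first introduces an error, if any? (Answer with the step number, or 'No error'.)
Step 3

Step 3 is incorrect due to a wrong exponent.
The step shows: t*(3 - t)*exp(-t)
The correct value should be: t**2*(3 - t)*exp(-t)

Explanation: The exponent 2 on t was incorrectly written as 1: the term t**2*(3 - t)*exp(-t) was incorrectly written as t*(3 - t)*exp(-t)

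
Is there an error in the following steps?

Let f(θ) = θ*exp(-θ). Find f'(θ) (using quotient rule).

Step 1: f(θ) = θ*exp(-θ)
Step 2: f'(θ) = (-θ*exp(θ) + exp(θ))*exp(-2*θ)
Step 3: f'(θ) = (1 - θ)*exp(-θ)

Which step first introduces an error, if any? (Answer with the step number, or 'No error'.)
No error

All steps in this derivation are correct.
The final answer f'(θ) = (1 - θ)*exp(-θ) is valid.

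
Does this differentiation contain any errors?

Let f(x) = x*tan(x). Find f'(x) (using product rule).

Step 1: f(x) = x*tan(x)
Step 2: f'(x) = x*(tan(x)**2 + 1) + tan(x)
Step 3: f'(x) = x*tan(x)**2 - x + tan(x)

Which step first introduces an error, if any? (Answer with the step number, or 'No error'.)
Step 3

Step 3 is incorrect due to a sign flip.
The step shows: x*tan(x)**2 - x + tan(x)
The correct value should be: x*tan(x)**2 + x + tan(x)

Explanation: The sign of one term was flipped: the term x was incorrectly written as -x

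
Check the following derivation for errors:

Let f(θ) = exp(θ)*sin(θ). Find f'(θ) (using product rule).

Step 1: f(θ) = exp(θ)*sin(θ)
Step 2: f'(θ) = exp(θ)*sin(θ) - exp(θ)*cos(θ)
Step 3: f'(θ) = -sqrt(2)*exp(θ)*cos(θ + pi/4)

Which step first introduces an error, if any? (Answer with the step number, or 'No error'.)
Step 2

Step 2 is incorrect due to a sign flip.
The step shows: exp(θ)*sin(θ) - exp(θ)*cos(θ)
The correct value should be: exp(θ)*sin(θ) + exp(θ)*cos(θ)

Explanation: The sign of one term was flipped: the term exp(θ)*cos(θ) was incorrectly written as -exp(θ)*cos(θ)
The later steps are derived from this incorrect expression, so the error originates in Step 2.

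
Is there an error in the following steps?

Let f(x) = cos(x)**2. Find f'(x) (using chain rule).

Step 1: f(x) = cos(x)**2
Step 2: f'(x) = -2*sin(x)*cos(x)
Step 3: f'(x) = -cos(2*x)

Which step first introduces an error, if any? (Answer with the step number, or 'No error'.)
Step 3

Step 3 is incorrect due to a wrong trig function.
The step shows: -cos(2*x)
The correct value should be: -sin(2*x)

Explanation: sin(2*x) was incorrectly written as cos(2*x): the term -sin(2*x) was incorrectly written as -cos(2*x)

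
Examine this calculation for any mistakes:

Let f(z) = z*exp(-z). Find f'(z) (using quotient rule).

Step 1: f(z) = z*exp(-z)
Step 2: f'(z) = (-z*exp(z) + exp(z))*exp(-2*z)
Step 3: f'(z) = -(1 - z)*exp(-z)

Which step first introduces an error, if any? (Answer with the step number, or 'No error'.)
Step 3

Step 3 is incorrect due to a sign flip.
The step shows: -(1 - z)*exp(-z)
The correct value should be: (1 - z)*exp(-z)

Explanation: The sign of the whole expression was flipped: the term (1 - z)*exp(-z) was incorrectly written as -(1 - z)*exp(-z)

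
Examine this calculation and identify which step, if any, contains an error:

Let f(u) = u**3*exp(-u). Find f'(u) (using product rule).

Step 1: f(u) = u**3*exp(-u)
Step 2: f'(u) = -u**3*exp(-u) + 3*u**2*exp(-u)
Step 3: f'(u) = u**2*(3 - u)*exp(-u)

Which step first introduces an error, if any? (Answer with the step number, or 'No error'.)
No error

All steps in this derivation are correct.
The final answer f'(u) = u**2*(3 - u)*exp(-u) is valid.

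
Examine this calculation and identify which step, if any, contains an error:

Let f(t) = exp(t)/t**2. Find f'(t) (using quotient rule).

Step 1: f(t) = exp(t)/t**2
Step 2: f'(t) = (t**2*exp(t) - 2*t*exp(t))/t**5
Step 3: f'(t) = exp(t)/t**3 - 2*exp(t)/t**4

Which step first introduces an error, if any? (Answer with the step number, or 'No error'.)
Step 2

Step 2 is incorrect due to a wrong exponent.
The step shows: (t**2*exp(t) - 2*t*exp(t))/t**5
The correct value should be: (t**2*exp(t) - 2*t*exp(t))/t**4

Explanation: The exponent -4 on t was incorrectly written as -5: the term (t**2*exp(t) - 2*t*exp(t))/t**4 was incorrectly written as (t**2*exp(t) - 2*t*exp(t))/t**5
The later steps are derived from this incorrect expression, so the error originates in Step 2.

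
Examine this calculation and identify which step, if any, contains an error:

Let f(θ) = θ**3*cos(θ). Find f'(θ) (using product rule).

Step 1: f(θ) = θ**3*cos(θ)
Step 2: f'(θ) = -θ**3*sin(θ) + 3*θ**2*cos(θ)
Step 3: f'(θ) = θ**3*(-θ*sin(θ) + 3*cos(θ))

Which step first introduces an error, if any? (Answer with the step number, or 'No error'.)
Step 3

Step 3 is incorrect due to a wrong exponent.
The step shows: θ**3*(-θ*sin(θ) + 3*cos(θ))
The correct value should be: θ**2*(-θ*sin(θ) + 3*cos(θ))

Explanation: The exponent 2 on θ was incorrectly written as 3: the term θ**2*(-θ*sin(θ) + 3*cos(θ)) was incorrectly written as θ**3*(-θ*sin(θ) + 3*cos(θ))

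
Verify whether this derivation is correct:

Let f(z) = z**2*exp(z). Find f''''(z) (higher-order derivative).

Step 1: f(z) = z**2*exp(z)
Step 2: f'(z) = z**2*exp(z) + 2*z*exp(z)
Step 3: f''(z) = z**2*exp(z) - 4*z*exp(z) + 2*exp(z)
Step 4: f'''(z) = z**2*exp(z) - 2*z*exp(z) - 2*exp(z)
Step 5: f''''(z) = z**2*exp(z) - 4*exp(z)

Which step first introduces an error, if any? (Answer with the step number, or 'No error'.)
Step 3

Step 3 is incorrect due to a sign flip.
The step shows: z**2*exp(z) - 4*z*exp(z) + 2*exp(z)
The correct value should be: z**2*exp(z) + 4*z*exp(z) + 2*exp(z)

Explanation: The sign of one term was flipped: the term 4*z*exp(z) was incorrectly written as -4*z*exp(z)
The later steps are derived from this incorrect expression, so the error originates in Step 3.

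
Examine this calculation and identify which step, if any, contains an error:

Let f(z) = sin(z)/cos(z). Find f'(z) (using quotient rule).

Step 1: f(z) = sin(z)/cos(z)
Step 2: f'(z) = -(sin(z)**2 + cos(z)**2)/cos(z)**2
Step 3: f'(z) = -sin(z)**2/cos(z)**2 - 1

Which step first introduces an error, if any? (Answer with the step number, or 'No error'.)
Step 2

Step 2 is incorrect due to a sign flip.
The step shows: -(sin(z)**2 + cos(z)**2)/cos(z)**2
The correct value should be: (sin(z)**2 + cos(z)**2)/cos(z)**2

Explanation: The sign of the whole expression was flipped: the term (sin(z)**2 + cos(z)**2)/cos(z)**2 was incorrectly written as -(sin(z)**2 + cos(z)**2)/cos(z)**2
The later steps are derived from this incorrect expression, so the error originates in Step 2.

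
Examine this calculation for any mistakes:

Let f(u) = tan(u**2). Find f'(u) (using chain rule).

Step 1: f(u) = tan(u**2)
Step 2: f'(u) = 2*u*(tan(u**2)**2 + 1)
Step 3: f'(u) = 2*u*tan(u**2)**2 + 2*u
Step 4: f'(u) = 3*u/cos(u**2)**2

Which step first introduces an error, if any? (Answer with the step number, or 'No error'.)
Step 4

Step 4 is incorrect due to a wrong coefficient.
The step shows: 3*u/cos(u**2)**2
The correct value should be: 2*u/cos(u**2)**2

Explanation: The coefficient 2 was incorrectly written as 3: the term 2*u/cos(u**2)**2 was incorrectly written as 3*u/cos(u**2)**2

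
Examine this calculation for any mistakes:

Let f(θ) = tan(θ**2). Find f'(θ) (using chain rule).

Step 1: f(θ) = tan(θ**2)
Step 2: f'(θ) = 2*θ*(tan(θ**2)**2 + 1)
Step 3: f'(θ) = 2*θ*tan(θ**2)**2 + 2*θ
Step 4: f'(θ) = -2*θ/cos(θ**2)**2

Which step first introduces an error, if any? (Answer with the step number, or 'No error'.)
Step 4

Step 4 is incorrect due to a sign flip.
The step shows: -2*θ/cos(θ**2)**2
The correct value should be: 2*θ/cos(θ**2)**2

Explanation: The sign of the whole expression was flipped: the term 2*θ/cos(θ**2)**2 was incorrectly written as -2*θ/cos(θ**2)**2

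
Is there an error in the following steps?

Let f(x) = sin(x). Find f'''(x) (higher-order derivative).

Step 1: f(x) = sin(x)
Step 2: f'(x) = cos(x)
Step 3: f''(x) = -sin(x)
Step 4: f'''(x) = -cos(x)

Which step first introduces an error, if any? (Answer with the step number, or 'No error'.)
No error

All steps in this derivation are correct.
The final answer f'''(x) = -cos(x) is valid.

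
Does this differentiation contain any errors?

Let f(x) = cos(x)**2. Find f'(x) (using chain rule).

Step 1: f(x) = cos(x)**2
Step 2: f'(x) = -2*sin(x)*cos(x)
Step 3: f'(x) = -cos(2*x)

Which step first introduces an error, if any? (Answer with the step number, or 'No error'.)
Step 3

Step 3 is incorrect due to a wrong trig function.
The step shows: -cos(2*x)
The correct value should be: -sin(2*x)

Explanation: sin(2*x) was incorrectly written as cos(2*x): the term -sin(2*x) was incorrectly written as -cos(2*x)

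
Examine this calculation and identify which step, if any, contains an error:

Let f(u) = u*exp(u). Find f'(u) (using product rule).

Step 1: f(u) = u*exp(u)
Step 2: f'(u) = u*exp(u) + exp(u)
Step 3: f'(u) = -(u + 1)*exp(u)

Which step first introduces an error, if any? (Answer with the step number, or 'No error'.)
Step 3

Step 3 is incorrect due to a sign flip.
The step shows: -(u + 1)*exp(u)
The correct value should be: (u + 1)*exp(u)

Explanation: The sign of the whole expression was flipped: the term (u + 1)*exp(u) was incorrectly written as -(u + 1)*exp(u)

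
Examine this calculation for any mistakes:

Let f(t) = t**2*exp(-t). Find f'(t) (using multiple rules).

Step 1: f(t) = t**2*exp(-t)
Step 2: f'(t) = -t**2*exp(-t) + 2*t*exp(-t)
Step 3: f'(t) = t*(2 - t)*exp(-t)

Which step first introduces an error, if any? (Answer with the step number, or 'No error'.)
No error

All steps in this derivation are correct.
The final answer f'(t) = t*(2 - t)*exp(-t) is valid.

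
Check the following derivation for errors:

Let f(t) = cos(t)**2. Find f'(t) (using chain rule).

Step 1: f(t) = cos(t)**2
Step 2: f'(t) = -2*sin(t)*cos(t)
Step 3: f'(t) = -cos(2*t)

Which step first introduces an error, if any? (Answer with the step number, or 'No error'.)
Step 3

Step 3 is incorrect due to a wrong trig function.
The step shows: -cos(2*t)
The correct value should be: -sin(2*t)

Explanation: sin(2*t) was incorrectly written as cos(2*t): the term -sin(2*t) was incorrectly written as -cos(2*t)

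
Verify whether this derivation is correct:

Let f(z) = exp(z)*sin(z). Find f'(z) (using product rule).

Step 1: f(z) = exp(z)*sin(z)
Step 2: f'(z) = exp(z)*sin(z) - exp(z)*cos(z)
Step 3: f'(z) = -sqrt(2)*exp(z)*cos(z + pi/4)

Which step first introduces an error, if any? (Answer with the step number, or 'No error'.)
Step 2

Step 2 is incorrect due to a sign flip.
The step shows: exp(z)*sin(z) - exp(z)*cos(z)
The correct value should be: exp(z)*sin(z) + exp(z)*cos(z)

Explanation: The sign of one term was flipped: the term exp(z)*cos(z) was incorrectly written as -exp(z)*cos(z)
The later steps are derived from this incorrect expression, so the error originates in Step 2.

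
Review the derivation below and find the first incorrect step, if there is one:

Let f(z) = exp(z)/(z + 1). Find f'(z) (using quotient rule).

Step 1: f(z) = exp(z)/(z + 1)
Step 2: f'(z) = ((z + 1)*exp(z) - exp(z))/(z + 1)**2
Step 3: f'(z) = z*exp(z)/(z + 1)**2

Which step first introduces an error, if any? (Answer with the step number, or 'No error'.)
No error

All steps in this derivation are correct.
The final answer f'(z) = z*exp(z)/(z + 1)**2 is valid.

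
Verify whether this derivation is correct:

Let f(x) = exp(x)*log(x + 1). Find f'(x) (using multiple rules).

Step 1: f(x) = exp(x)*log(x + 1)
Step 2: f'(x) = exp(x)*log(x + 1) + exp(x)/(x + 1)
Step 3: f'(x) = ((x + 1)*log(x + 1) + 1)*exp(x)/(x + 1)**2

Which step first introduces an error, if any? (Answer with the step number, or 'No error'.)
Step 3

Step 3 is incorrect due to a wrong exponent.
The step shows: ((x + 1)*log(x + 1) + 1)*exp(x)/(x + 1)**2
The correct value should be: ((x + 1)*log(x + 1) + 1)*exp(x)/(x + 1)

Explanation: The exponent -1 on x + 1 was incorrectly written as -2: the term ((x + 1)*log(x + 1) + 1)*exp(x)/(x + 1) was incorrectly written as ((x + 1)*log(x + 1) + 1)*exp(x)/(x + 1)**2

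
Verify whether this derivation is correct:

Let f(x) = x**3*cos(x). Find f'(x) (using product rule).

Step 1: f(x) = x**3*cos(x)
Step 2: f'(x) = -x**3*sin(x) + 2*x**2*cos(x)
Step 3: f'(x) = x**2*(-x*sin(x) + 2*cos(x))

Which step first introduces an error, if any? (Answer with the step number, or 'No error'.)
Step 2

Step 2 is incorrect due to a wrong coefficient.
The step shows: -x**3*sin(x) + 2*x**2*cos(x)
The correct value should be: -x**3*sin(x) + 3*x**2*cos(x)

Explanation: The coefficient 3 was incorrectly written as 2: the term 3*x**2*cos(x) was incorrectly written as 2*x**2*cos(x)
The later steps are derived from this incorrect expression, so the error originates in Step 2.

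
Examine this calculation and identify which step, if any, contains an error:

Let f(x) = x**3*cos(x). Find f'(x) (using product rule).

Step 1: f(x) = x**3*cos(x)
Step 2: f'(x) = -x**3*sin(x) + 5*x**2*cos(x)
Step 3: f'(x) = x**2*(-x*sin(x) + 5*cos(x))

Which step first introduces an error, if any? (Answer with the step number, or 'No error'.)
Step 2

Step 2 is incorrect due to a wrong coefficient.
The step shows: -x**3*sin(x) + 5*x**2*cos(x)
The correct value should be: -x**3*sin(x) + 3*x**2*cos(x)

Explanation: The coefficient 3 was incorrectly written as 5: the term 3*x**2*cos(x) was incorrectly written as 5*x**2*cos(x)
The later steps are derived from this incorrect expression, so the error originates in Step 2.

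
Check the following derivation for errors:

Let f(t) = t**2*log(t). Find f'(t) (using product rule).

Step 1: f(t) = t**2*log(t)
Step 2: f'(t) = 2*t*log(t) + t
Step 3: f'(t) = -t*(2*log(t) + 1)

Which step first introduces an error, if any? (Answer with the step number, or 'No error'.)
Step 3

Step 3 is incorrect due to a sign flip.
The step shows: -t*(2*log(t) + 1)
The correct value should be: t*(2*log(t) + 1)

Explanation: The sign of the whole expression was flipped: the term t*(2*log(t) + 1) was incorrectly written as -t*(2*log(t) + 1)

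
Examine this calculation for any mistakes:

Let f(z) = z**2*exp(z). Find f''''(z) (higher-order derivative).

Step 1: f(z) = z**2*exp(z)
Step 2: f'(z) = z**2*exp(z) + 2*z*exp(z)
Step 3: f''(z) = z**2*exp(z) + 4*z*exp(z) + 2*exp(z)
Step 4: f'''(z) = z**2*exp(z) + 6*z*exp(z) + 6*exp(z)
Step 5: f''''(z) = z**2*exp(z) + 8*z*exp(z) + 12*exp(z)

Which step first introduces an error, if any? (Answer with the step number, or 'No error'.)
No error

All steps in this derivation are correct.
The final answer f''''(z) = z**2*exp(z) + 8*z*exp(z) + 12*exp(z) is valid.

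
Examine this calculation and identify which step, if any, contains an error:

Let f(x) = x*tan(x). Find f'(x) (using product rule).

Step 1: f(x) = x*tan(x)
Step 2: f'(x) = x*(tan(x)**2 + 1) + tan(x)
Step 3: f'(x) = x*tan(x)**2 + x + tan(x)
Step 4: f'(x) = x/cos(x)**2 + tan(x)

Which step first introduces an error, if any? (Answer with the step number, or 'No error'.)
No error

All steps in this derivation are correct.
The final answer f'(x) = x/cos(x)**2 + tan(x) is valid.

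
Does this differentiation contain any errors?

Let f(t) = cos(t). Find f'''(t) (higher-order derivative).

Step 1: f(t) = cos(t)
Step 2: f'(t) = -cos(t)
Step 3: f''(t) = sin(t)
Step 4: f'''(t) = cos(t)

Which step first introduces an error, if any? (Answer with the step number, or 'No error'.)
Step 2

Step 2 is incorrect due to a wrong trig function.
The step shows: -cos(t)
The correct value should be: -sin(t)

Explanation: sin(t) was incorrectly written as cos(t): the term -sin(t) was incorrectly written as -cos(t)
The later steps are derived from this incorrect expression, so the error originates in Step 2.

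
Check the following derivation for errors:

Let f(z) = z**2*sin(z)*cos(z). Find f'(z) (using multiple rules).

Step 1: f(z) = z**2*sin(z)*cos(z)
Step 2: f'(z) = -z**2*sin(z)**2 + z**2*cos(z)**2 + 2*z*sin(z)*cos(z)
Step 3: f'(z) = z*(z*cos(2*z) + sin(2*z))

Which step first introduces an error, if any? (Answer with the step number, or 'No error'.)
No error

All steps in this derivation are correct.
The final answer f'(z) = z*(z*cos(2*z) + sin(2*z)) is valid.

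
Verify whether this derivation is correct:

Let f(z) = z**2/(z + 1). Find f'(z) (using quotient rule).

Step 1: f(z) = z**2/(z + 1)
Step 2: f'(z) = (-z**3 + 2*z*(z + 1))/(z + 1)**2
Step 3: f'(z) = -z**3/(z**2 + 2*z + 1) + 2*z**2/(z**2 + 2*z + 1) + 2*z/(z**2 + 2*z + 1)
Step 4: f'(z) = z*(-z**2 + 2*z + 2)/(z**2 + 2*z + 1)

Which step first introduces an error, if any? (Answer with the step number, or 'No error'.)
Step 2

Step 2 is incorrect due to a wrong exponent.
The step shows: (-z**3 + 2*z*(z + 1))/(z + 1)**2
The correct value should be: (-z**2 + 2*z*(z + 1))/(z + 1)**2

Explanation: The exponent 2 on z was incorrectly written as 3: the term (-z**2 + 2*z*(z + 1))/(z + 1)**2 was incorrectly written as (-z**3 + 2*z*(z + 1))/(z + 1)**2
The later steps are derived from this incorrect expression, so the error originates in Step 2.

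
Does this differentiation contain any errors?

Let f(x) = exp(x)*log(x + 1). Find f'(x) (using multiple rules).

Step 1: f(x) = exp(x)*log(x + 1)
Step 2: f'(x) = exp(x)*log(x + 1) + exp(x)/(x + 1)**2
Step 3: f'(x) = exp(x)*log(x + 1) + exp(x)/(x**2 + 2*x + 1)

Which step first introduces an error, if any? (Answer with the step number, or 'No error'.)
Step 2

Step 2 is incorrect due to a wrong exponent.
The step shows: exp(x)*log(x + 1) + exp(x)/(x + 1)**2
The correct value should be: exp(x)*log(x + 1) + exp(x)/(x + 1)

Explanation: The exponent -1 on x + 1 was incorrectly written as -2: the term exp(x)/(x + 1) was incorrectly written as exp(x)/(x + 1)**2
The later steps are derived from this incorrect expression, so the error originates in Step 2.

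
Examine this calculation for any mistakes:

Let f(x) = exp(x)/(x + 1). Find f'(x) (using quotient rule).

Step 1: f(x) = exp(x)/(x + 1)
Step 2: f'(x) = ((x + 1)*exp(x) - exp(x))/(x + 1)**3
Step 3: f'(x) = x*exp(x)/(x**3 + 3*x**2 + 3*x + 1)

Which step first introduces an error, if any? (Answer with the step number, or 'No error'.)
Step 2

Step 2 is incorrect due to a wrong exponent.
The step shows: ((x + 1)*exp(x) - exp(x))/(x + 1)**3
The correct value should be: ((x + 1)*exp(x) - exp(x))/(x + 1)**2

Explanation: The exponent -2 on x + 1 was incorrectly written as -3: the term ((x + 1)*exp(x) - exp(x))/(x + 1)**2 was incorrectly written as ((x + 1)*exp(x) - exp(x))/(x + 1)**3
The later steps are derived from this incorrect expression, so the error originates in Step 2.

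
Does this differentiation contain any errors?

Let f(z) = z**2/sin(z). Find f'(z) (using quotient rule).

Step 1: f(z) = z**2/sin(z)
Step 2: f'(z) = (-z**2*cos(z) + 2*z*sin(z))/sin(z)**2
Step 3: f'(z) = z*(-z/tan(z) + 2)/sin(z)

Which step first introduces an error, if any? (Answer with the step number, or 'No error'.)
No error

All steps in this derivation are correct.
The final answer f'(z) = z*(-z/tan(z) + 2)/sin(z) is valid.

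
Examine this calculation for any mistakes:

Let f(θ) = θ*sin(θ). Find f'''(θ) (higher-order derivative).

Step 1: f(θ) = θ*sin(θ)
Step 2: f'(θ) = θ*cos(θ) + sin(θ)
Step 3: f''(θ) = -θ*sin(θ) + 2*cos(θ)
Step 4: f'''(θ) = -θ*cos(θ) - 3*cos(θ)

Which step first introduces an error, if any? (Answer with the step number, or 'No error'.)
Step 4

Step 4 is incorrect due to a wrong trig function.
The step shows: -θ*cos(θ) - 3*cos(θ)
The correct value should be: -θ*cos(θ) - 3*sin(θ)

Explanation: sin(θ) was incorrectly written as cos(θ): the term -3*sin(θ) was incorrectly written as -3*cos(θ)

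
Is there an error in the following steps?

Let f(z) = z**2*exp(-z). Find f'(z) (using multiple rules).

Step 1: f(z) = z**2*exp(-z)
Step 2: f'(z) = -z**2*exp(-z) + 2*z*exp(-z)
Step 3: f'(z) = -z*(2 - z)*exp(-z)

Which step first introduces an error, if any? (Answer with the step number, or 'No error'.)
Step 3

Step 3 is incorrect due to a sign flip.
The step shows: -z*(2 - z)*exp(-z)
The correct value should be: z*(2 - z)*exp(-z)

Explanation: The sign of the whole expression was flipped: the term z*(2 - z)*exp(-z) was incorrectly written as -z*(2 - z)*exp(-z)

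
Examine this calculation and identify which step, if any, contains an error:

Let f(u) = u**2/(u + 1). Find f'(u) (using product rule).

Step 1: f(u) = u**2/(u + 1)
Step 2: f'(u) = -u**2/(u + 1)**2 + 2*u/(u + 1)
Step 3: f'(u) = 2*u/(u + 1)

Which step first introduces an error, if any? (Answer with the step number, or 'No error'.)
Step 3

Step 3 is incorrect due to a dropped term.
The step shows: 2*u/(u + 1)
The correct value should be: -u**2/(u**2 + 2*u + 1) + 2*u/(u + 1)

Explanation: A term was dropped: the term -u**2/(u**2 + 2*u + 1) was incorrectly omitted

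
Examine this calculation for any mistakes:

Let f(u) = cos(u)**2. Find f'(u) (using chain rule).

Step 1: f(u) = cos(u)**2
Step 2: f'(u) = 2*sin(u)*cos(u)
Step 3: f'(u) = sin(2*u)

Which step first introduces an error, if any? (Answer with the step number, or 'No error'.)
Step 2

Step 2 is incorrect due to a sign flip.
The step shows: 2*sin(u)*cos(u)
The correct value should be: -2*sin(u)*cos(u)

Explanation: The sign of the whole expression was flipped: the term -2*sin(u)*cos(u) was incorrectly written as 2*sin(u)*cos(u)
The later steps are derived from this incorrect expression, so the error originates in Step 2.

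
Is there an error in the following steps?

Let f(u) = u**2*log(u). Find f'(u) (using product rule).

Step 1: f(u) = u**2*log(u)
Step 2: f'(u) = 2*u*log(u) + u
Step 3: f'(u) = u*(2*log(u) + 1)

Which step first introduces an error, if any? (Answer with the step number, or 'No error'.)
No error

All steps in this derivation are correct.
The final answer f'(u) = u*(2*log(u) + 1) is valid.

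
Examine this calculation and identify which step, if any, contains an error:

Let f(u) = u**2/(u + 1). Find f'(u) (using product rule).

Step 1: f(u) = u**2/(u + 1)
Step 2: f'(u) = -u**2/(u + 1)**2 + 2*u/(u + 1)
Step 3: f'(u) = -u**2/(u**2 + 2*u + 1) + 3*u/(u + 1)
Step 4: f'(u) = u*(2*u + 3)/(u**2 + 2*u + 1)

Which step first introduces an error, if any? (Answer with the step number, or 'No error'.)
Step 3

Step 3 is incorrect due to a wrong coefficient.
The step shows: -u**2/(u**2 + 2*u + 1) + 3*u/(u + 1)
The correct value should be: -u**2/(u**2 + 2*u + 1) + 2*u/(u + 1)

Explanation: The coefficient 2 was incorrectly written as 3: the term 2*u/(u + 1) was incorrectly written as 3*u/(u + 1)
The later steps are derived from this incorrect expression, so the error originates in Step 3.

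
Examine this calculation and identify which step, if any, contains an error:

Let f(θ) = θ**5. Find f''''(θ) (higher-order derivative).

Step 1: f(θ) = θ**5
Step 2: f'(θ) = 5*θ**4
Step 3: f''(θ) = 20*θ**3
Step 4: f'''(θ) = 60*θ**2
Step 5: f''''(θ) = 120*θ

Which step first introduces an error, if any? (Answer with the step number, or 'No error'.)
No error

All steps in this derivation are correct.
The final answer f''''(θ) = 120*θ is valid.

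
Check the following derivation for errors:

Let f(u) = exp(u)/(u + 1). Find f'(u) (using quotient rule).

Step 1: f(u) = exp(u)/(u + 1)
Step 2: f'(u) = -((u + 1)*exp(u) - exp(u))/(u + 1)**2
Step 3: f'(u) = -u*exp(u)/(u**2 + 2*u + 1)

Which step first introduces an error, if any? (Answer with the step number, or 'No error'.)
Step 2

Step 2 is incorrect due to a sign flip.
The step shows: -((u + 1)*exp(u) - exp(u))/(u + 1)**2
The correct value should be: ((u + 1)*exp(u) - exp(u))/(u + 1)**2

Explanation: The sign of the whole expression was flipped: the term ((u + 1)*exp(u) - exp(u))/(u + 1)**2 was incorrectly written as -((u + 1)*exp(u) - exp(u))/(u + 1)**2
The later steps are derived from this incorrect expression, so the error originates in Step 2.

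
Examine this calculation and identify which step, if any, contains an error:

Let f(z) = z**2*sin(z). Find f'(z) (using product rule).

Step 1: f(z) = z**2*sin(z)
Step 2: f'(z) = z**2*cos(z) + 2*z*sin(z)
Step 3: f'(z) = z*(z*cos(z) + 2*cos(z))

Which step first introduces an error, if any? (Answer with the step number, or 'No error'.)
Step 3

Step 3 is incorrect due to a wrong trig function.
The step shows: z*(z*cos(z) + 2*cos(z))
The correct value should be: z*(z*cos(z) + 2*sin(z))

Explanation: sin(z) was incorrectly written as cos(z): the term z*(z*cos(z) + 2*sin(z)) was incorrectly written as z*(z*cos(z) + 2*cos(z))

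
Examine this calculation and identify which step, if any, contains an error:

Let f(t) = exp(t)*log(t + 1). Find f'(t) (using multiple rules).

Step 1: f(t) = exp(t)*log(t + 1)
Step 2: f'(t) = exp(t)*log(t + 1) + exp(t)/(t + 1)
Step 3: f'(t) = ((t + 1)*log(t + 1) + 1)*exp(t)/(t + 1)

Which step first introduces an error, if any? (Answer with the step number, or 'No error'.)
No error

All steps in this derivation are correct.
The final answer f'(t) = ((t + 1)*log(t + 1) + 1)*exp(t)/(t + 1) is valid.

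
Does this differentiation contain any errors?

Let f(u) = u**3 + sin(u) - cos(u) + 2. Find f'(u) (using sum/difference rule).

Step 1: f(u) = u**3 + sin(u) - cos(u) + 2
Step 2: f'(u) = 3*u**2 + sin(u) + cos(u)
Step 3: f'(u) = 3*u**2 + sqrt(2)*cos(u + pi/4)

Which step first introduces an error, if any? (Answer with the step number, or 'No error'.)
Step 3

Step 3 is incorrect due to a wrong trig function.
The step shows: 3*u**2 + sqrt(2)*cos(u + pi/4)
The correct value should be: 3*u**2 + sqrt(2)*sin(u + pi/4)

Explanation: sin(u + pi/4) was incorrectly written as cos(u + pi/4): the term sqrt(2)*sin(u + pi/4) was incorrectly written as sqrt(2)*cos(u + pi/4)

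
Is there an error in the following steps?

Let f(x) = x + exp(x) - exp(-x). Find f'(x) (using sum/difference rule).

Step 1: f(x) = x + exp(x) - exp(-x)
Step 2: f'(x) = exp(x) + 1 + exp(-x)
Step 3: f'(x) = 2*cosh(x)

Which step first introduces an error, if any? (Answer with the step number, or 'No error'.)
Step 3

Step 3 is incorrect due to a dropped term.
The step shows: 2*cosh(x)
The correct value should be: 2*cosh(x) + 1

Explanation: A term was dropped: the term 1 was incorrectly omitted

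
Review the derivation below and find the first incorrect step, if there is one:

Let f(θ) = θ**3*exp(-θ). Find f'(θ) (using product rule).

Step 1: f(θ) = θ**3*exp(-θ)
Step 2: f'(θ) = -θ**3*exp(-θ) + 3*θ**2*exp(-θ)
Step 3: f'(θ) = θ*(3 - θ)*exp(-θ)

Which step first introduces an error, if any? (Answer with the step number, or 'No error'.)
Step 3

Step 3 is incorrect due to a wrong exponent.
The step shows: θ*(3 - θ)*exp(-θ)
The correct value should be: θ**2*(3 - θ)*exp(-θ)

Explanation: The exponent 2 on θ was incorrectly written as 1: the term θ**2*(3 - θ)*exp(-θ) was incorrectly written as θ*(3 - θ)*exp(-θ)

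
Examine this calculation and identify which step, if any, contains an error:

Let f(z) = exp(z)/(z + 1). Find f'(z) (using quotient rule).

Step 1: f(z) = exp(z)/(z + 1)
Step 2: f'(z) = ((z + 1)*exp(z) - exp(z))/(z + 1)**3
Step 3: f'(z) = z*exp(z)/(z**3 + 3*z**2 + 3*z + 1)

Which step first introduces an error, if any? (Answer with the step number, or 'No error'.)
Step 2

Step 2 is incorrect due to a wrong exponent.
The step shows: ((z + 1)*exp(z) - exp(z))/(z + 1)**3
The correct value should be: ((z + 1)*exp(z) - exp(z))/(z + 1)**2

Explanation: The exponent -2 on z + 1 was incorrectly written as -3: the term ((z + 1)*exp(z) - exp(z))/(z + 1)**2 was incorrectly written as ((z + 1)*exp(z) - exp(z))/(z + 1)**3
The later steps are derived from this incorrect expression, so the error originates in Step 2.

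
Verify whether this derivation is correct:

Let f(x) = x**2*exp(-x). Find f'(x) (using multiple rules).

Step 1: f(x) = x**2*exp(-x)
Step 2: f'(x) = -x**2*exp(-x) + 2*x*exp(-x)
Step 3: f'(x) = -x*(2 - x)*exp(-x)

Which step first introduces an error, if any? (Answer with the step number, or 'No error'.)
Step 3

Step 3 is incorrect due to a sign flip.
The step shows: -x*(2 - x)*exp(-x)
The correct value should be: x*(2 - x)*exp(-x)

Explanation: The sign of the whole expression was flipped: the term x*(2 - x)*exp(-x) was incorrectly written as -x*(2 - x)*exp(-x)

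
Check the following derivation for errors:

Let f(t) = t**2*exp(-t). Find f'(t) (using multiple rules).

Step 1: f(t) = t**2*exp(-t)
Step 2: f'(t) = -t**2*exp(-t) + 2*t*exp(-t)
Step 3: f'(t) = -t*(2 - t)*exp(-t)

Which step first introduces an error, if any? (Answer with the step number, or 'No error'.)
Step 3

Step 3 is incorrect due to a sign flip.
The step shows: -t*(2 - t)*exp(-t)
The correct value should be: t*(2 - t)*exp(-t)

Explanation: The sign of the whole expression was flipped: the term t*(2 - t)*exp(-t) was incorrectly written as -t*(2 - t)*exp(-t)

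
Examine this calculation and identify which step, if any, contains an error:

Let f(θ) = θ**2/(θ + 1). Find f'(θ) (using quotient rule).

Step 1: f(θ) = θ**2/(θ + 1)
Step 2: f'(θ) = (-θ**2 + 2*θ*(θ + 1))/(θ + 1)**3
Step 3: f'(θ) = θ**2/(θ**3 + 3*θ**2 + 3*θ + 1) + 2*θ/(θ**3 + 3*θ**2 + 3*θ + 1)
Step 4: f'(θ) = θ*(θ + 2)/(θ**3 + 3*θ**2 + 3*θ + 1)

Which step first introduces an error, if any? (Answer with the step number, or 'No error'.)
Step 2

Step 2 is incorrect due to a wrong exponent.
The step shows: (-θ**2 + 2*θ*(θ + 1))/(θ + 1)**3
The correct value should be: (-θ**2 + 2*θ*(θ + 1))/(θ + 1)**2

Explanation: The exponent -2 on θ + 1 was incorrectly written as -3: the term (-θ**2 + 2*θ*(θ + 1))/(θ + 1)**2 was incorrectly written as (-θ**2 + 2*θ*(θ + 1))/(θ + 1)**3
The later steps are derived from this incorrect expression, so the error originates in Step 2.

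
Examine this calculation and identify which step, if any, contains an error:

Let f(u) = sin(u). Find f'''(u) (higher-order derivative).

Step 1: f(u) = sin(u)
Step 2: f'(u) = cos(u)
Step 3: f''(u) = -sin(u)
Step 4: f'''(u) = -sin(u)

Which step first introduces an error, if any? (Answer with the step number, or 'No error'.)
Step 4

Step 4 is incorrect due to a wrong trig function.
The step shows: -sin(u)
The correct value should be: -cos(u)

Explanation: cos(u) was incorrectly written as sin(u): the term -cos(u) was incorrectly written as -sin(u)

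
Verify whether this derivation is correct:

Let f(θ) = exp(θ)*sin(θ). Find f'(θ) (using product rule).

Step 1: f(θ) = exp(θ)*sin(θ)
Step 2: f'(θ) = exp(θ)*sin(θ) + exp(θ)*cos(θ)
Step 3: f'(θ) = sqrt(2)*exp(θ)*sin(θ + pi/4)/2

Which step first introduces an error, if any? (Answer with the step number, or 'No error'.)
Step 3

Step 3 is incorrect due to a wrong exponent.
The step shows: sqrt(2)*exp(θ)*sin(θ + pi/4)/2
The correct value should be: sqrt(2)*exp(θ)*sin(θ + pi/4)

Explanation: The exponent 1/2 on 2 was incorrectly written as -1/2: the term sqrt(2)*exp(θ)*sin(θ + pi/4) was incorrectly written as sqrt(2)*exp(θ)*sin(θ + pi/4)/2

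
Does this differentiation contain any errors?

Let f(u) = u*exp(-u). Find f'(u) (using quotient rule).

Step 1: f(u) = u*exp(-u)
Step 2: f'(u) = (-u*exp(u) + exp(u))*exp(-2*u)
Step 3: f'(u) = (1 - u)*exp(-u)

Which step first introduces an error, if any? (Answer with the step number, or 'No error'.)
No error

All steps in this derivation are correct.
The final answer f'(u) = (1 - u)*exp(-u) is valid.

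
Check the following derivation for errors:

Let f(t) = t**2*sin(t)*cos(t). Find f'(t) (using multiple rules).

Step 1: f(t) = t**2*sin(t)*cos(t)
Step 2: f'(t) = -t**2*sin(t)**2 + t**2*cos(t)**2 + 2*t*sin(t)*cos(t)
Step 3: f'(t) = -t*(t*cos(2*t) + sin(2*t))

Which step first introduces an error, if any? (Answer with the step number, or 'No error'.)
Step 3

Step 3 is incorrect due to a sign flip.
The step shows: -t*(t*cos(2*t) + sin(2*t))
The correct value should be: t*(t*cos(2*t) + sin(2*t))

Explanation: The sign of the whole expression was flipped: the term t*(t*cos(2*t) + sin(2*t)) was incorrectly written as -t*(t*cos(2*t) + sin(2*t))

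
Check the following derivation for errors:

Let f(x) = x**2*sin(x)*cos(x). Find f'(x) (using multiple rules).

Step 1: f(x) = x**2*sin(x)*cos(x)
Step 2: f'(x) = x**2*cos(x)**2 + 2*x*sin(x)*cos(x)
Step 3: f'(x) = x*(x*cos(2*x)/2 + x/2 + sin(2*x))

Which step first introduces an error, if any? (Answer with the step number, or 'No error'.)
Step 2

Step 2 is incorrect due to a dropped term.
The step shows: x**2*cos(x)**2 + 2*x*sin(x)*cos(x)
The correct value should be: -x**2*sin(x)**2 + x**2*cos(x)**2 + 2*x*sin(x)*cos(x)

Explanation: A term was dropped: the term -x**2*sin(x)**2 was incorrectly omitted
The later steps are derived from this incorrect expression, so the error originates in Step 2.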